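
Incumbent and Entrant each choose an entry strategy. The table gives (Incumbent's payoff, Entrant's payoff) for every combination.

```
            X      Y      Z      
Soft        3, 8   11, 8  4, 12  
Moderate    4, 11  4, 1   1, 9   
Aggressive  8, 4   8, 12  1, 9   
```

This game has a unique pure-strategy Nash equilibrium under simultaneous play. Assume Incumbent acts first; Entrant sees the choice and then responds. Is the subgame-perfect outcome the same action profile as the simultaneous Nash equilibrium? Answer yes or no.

no

Work backward from Entrant's decision.
- Soft: Entrant compares 8, 8, 12 and picks Z; Incumbent would get 4.
- Moderate: Entrant compares 11, 1, 9 and picks X; Incumbent would get 4.
- Aggressive: Entrant compares 4, 12, 9 and picks Y; Incumbent would get 8.
Among 4, 4, 8, the best is 8 at Aggressive. Subgame-perfect outcome: (Aggressive, Y) with payoffs (8, 12).
For the simultaneous game, intersect best replies.
Incumbent's best replies: X→Aggressive; Y→Soft; Z→Soft.
Entrant's best replies: Soft→Z; Moderate→X; Aggressive→Y.
The unique mutual best reply is (Soft, Z), giving (4, 12).
Sequential outcome (Aggressive, Y) differs from the Nash profile (Soft, Z).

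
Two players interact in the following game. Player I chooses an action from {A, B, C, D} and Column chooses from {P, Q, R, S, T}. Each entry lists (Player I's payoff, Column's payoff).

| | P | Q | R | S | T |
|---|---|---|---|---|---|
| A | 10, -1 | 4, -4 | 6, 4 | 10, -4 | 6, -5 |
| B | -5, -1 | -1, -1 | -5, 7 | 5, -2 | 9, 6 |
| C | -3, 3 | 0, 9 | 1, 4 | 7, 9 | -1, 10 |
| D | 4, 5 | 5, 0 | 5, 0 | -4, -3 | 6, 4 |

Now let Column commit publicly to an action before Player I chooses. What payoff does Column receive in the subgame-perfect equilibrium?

Backward induction with Column moving first.
- P → Player I plays A (best of 10, -5, -3, 4); Column gets -1.
- Q → Player I plays D (best of 4, -1, 0, 5); Column gets 0.
- R → Player I plays A (best of 6, -5, 1, 5); Column gets 4.
- S → Player I plays A (best of 10, 5, 7, -4); Column gets -4.
- T → Player I plays B (best of 6, 9, -1, 6); Column gets 6.
Maximizing over -1, 0, 4, -4, 6, Column chooses T. Subgame-perfect outcome: (B, T) with payoffs (9, 6).

6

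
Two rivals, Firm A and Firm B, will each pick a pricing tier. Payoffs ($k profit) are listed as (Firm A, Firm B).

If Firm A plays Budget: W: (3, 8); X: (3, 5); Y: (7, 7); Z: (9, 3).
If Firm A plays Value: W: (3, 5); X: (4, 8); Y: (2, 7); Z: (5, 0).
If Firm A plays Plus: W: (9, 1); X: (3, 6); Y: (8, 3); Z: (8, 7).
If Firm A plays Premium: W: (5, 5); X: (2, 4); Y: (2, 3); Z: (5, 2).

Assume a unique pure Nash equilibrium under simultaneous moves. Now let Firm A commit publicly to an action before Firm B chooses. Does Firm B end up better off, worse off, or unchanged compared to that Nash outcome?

worse off

Solve by backward induction (Firm A leads).
- Budget → Firm B plays W (best of 8, 5, 7, 3); Firm A gets 3.
- Value → Firm B plays X (best of 5, 8, 7, 0); Firm A gets 4.
- Plus → Firm B plays Z (best of 1, 6, 3, 7); Firm A gets 8.
- Premium → Firm B plays W (best of 5, 4, 3, 2); Firm A gets 5.
Maximizing over 3, 4, 8, 5, Firm A chooses Plus. Subgame-perfect outcome: (Plus, Z) with payoffs (8, 7).
Under simultaneous play:
Firm A's best replies: W→Plus; X→Value; Y→Plus; Z→Budget.
Firm B's best replies: Budget→W; Value→X; Plus→Z; Premium→W.
The unique mutual best reply is (Value, X), giving (4, 8).
Firm B earns 7 sequentially versus 8 at the Nash outcome: worse off.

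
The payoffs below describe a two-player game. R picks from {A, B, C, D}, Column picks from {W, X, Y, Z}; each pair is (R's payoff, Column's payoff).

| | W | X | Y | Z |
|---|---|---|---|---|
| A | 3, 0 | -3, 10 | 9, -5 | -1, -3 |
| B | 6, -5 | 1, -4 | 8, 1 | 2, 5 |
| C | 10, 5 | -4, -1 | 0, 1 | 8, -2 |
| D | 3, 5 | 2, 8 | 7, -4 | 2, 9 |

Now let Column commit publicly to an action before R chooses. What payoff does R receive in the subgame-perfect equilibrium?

2

R best-responds to each possible Column move:
- W → R plays C (best of 3, 6, 10, 3); Column gets 5.
- X → R plays D (best of -3, 1, -4, 2); Column gets 8.
- Y → R plays A (best of 9, 8, 0, 7); Column gets -5.
- Z → R plays C (best of -1, 2, 8, 2); Column gets -2.
Column's induced payoffs are 5, 8, -5, -2, so Column commits to X. Subgame-perfect outcome: (D, X) with payoffs (2, 8).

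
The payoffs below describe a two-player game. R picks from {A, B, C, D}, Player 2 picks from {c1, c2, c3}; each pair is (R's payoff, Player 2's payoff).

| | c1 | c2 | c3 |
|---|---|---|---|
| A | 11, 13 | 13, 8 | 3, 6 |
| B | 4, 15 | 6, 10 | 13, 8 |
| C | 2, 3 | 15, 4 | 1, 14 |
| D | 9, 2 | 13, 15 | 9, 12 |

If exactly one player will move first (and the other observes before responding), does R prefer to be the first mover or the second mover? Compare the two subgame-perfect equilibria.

If R leads: Player 2's best replies are A→c1, B→c1, C→c3, D→c2; R's induced payoffs 11, 4, 1, 13; outcome (D, c2), payoffs (13, 15).
If Player 2 leads: R's best replies are c1→A, c2→C, c3→B; Player 2's induced payoffs 13, 4, 8; outcome (A, c1), payoffs (11, 13).
R gets 13 moving first and 11 moving second, so R prefers to move first.

first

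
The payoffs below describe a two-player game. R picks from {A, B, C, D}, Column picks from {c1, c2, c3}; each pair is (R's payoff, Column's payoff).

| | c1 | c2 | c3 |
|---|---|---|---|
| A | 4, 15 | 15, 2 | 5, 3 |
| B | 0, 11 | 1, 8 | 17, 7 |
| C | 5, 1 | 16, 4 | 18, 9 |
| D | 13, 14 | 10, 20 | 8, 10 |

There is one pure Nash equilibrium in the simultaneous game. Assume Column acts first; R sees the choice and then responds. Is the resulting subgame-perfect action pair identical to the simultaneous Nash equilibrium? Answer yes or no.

no

Backward induction with Column moving first.
- c1: R compares 4, 0, 5, 13 and picks D; Column would get 14.
- c2: R compares 15, 1, 16, 10 and picks C; Column would get 4.
- c3: R compares 5, 17, 18, 8 and picks C; Column would get 9.
Column's induced payoffs are 14, 4, 9, so Column commits to c1. Subgame-perfect outcome: (D, c1) with payoffs (13, 14).
For the simultaneous game, intersect best replies.
R's best replies: c1→D; c2→C; c3→C.
Column's best replies: A→c1; B→c1; C→c3; D→c2.
The unique mutual best reply is (C, c3), giving (18, 9).
Sequential outcome (D, c1) differs from the Nash profile (C, c3).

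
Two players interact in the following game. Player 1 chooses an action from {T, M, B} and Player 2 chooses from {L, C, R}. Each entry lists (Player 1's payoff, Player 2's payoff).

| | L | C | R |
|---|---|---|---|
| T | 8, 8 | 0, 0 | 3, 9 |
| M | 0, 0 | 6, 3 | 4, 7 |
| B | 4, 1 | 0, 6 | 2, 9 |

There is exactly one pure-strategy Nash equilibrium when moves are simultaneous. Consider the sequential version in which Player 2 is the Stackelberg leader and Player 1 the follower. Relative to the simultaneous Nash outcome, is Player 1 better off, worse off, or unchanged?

Player 1 best-responds to each possible Player 2 move:
- L: Player 1 compares 8, 0, 4 and picks T; Player 2 would get 8.
- C: Player 1 compares 0, 6, 0 and picks M; Player 2 would get 3.
- R: Player 1 compares 3, 4, 2 and picks M; Player 2 would get 7.
Player 2's induced payoffs are 8, 3, 7, so Player 2 commits to L. Subgame-perfect outcome: (T, L) with payoffs (8, 8).
Now find the simultaneous Nash equilibrium.
Player 1's best replies: L→T; C→M; R→M.
Player 2's best replies: T→R; M→R; B→R.
The unique mutual best reply is (M, R), giving (4, 7).
Player 1 earns 8 sequentially versus 4 at the Nash outcome: better off.

better off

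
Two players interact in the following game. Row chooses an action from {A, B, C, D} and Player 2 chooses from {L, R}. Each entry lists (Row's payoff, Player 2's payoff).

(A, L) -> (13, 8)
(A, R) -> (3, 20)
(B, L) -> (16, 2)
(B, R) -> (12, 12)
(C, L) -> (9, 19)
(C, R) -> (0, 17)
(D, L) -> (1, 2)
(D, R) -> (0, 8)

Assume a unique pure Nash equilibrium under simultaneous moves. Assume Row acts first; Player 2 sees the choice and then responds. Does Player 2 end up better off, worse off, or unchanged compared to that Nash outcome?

unchanged

Player 2 best-responds to each possible Row move:
- A: Player 2 compares 8, 20 and picks R; Row would get 3.
- B: Player 2 compares 2, 12 and picks R; Row would get 12.
- C: Player 2 compares 19, 17 and picks L; Row would get 9.
- D: Player 2 compares 2, 8 and picks R; Row would get 0.
Among 3, 12, 9, 0, the best is 12 at B. Subgame-perfect outcome: (B, R) with payoffs (12, 12).
For the simultaneous game, intersect best replies.
Row's best replies: L→B; R→B.
Player 2's best replies: A→R; B→R; C→L; D→R.
The unique mutual best reply is (B, R), giving (12, 12).
Player 2 earns 12 sequentially versus 12 at the Nash outcome: unchanged.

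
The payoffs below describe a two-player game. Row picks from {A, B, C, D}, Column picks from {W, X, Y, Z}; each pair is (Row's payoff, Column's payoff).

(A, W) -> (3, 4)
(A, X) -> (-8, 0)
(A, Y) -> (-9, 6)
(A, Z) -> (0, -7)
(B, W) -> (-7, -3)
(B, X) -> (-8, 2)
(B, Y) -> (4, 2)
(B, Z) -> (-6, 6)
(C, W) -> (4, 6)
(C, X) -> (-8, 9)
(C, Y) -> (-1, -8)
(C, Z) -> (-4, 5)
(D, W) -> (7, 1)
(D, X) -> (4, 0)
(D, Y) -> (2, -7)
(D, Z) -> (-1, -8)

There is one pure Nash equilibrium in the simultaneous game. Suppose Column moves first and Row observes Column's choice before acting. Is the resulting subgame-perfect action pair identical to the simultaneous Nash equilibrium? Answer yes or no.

no

Work backward from Row's decision.
- W: BR = D, leader payoff 1.
- X: BR = D, leader payoff 0.
- Y: BR = B, leader payoff 2.
- Z: BR = A, leader payoff -7.
Column's induced payoffs are 1, 0, 2, -7, so Column commits to Y. Subgame-perfect outcome: (B, Y) with payoffs (4, 2).
Now find the simultaneous Nash equilibrium.
Row's best replies: W→D; X→D; Y→B; Z→A.
Column's best replies: A→Y; B→Z; C→X; D→W.
Only (D, W) has each player best-responding; Nash payoffs (7, 1).
Sequential outcome (B, Y) differs from the Nash profile (D, W).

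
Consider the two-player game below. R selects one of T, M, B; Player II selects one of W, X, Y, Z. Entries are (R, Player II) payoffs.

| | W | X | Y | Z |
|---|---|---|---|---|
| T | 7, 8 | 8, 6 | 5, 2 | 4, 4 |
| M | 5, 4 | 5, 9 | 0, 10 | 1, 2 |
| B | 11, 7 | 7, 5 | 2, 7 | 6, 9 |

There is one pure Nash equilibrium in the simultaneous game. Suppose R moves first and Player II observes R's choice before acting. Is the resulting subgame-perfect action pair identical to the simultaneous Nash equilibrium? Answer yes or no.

Backward induction with R moving first.
- T: Player II compares 8, 6, 2, 4 and picks W; R would get 7.
- M: Player II compares 4, 9, 10, 2 and picks Y; R would get 0.
- B: Player II compares 7, 5, 7, 9 and picks Z; R would get 6.
R's induced payoffs are 7, 0, 6, so R commits to T. Subgame-perfect outcome: (T, W) with payoffs (7, 8).
Now find the simultaneous Nash equilibrium.
R's best replies: W→B; X→T; Y→T; Z→B.
Player II's best replies: T→W; M→Y; B→Z.
Only (B, Z) has each player best-responding; Nash payoffs (6, 9).
Sequential outcome (T, W) differs from the Nash profile (B, Z).

no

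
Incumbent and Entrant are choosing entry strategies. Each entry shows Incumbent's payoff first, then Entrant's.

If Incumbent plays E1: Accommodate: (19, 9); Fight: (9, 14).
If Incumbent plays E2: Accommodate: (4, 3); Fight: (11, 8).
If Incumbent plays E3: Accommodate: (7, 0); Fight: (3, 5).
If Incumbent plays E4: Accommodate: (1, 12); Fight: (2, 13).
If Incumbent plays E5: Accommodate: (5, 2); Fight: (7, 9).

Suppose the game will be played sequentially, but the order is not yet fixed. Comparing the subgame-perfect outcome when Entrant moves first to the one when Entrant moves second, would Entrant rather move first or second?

If Incumbent leads: Entrant's best replies are E1→Fight, E2→Fight, E3→Fight, E4→Fight, E5→Fight; Incumbent's induced payoffs 9, 11, 3, 2, 7; outcome (E2, Fight), payoffs (11, 8).
If Entrant leads: Incumbent's best replies are Accommodate→E1, Fight→E2; Entrant's induced payoffs 9, 8; outcome (E1, Accommodate), payoffs (19, 9).
Entrant gets 9 moving first and 8 moving second, so Entrant prefers to move first.

first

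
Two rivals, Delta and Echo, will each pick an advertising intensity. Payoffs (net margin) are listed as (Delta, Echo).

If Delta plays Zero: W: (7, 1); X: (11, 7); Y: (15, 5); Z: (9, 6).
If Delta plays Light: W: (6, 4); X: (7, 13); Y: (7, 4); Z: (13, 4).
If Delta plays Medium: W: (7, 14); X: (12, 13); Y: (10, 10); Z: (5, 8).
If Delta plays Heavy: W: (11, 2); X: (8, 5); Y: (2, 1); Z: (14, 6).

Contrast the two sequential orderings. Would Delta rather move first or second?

first

If Delta leads: Echo's best replies are Zero→X, Light→X, Medium→W, Heavy→Z; Delta's induced payoffs 11, 7, 7, 14; outcome (Heavy, Z), payoffs (14, 6).
If Echo leads: Delta's best replies are W→Heavy, X→Medium, Y→Zero, Z→Heavy; Echo's induced payoffs 2, 13, 5, 6; outcome (Medium, X), payoffs (12, 13).
Delta gets 14 moving first and 12 moving second, so Delta prefers to move first.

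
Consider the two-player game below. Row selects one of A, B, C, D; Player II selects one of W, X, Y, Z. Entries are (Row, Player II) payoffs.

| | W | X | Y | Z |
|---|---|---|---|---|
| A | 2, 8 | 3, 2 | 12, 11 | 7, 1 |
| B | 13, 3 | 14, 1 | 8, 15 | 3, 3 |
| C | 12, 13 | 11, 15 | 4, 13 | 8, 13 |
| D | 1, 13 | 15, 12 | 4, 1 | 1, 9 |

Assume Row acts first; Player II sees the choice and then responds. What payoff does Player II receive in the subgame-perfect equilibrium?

11

Backward induction with Row moving first.
- A → Player II plays Y (best of 8, 2, 11, 1); Row gets 12.
- B → Player II plays Y (best of 3, 1, 15, 3); Row gets 8.
- C → Player II plays X (best of 13, 15, 13, 13); Row gets 11.
- D → Player II plays W (best of 13, 12, 1, 9); Row gets 1.
Row's induced payoffs are 12, 8, 11, 1, so Row commits to A. Subgame-perfect outcome: (A, Y) with payoffs (12, 11).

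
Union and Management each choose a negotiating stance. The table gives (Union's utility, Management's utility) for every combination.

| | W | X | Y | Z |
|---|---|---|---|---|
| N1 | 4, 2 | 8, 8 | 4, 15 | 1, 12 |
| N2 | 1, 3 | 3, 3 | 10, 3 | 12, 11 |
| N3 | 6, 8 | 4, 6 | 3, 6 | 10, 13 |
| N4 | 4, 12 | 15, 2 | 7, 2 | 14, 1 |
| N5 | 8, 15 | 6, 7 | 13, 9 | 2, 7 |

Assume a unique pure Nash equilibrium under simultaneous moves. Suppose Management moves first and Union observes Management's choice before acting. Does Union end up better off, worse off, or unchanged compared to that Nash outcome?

unchanged

Union best-responds to each possible Management move:
- W → Union plays N5 (best of 4, 1, 6, 4, 8); Management gets 15.
- X → Union plays N4 (best of 8, 3, 4, 15, 6); Management gets 2.
- Y → Union plays N5 (best of 4, 10, 3, 7, 13); Management gets 9.
- Z → Union plays N4 (best of 1, 12, 10, 14, 2); Management gets 1.
Maximizing over 15, 2, 9, 1, Management chooses W. Subgame-perfect outcome: (N5, W) with payoffs (8, 15).
For the simultaneous game, intersect best replies.
Union's best replies: W→N5; X→N4; Y→N5; Z→N4.
Management's best replies: N1→Y; N2→Z; N3→Z; N4→W; N5→W.
The unique mutual best reply is (N5, W), giving (8, 15).
Union earns 8 sequentially versus 8 at the Nash outcome: unchanged.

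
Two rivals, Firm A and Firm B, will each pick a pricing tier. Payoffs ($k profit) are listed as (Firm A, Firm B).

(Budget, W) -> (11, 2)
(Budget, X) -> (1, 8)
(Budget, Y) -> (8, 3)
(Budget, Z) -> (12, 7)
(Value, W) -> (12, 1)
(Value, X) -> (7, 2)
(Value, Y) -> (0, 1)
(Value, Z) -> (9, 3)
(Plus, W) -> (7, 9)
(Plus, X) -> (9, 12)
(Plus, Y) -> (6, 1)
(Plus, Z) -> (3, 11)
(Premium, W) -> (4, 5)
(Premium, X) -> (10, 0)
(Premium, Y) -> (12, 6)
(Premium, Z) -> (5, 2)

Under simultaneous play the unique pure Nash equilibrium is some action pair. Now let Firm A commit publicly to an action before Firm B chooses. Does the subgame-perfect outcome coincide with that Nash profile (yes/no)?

Solve by backward induction (Firm A leads).
- Budget: BR = X, leader payoff 1.
- Value: BR = Z, leader payoff 9.
- Plus: BR = X, leader payoff 9.
- Premium: BR = Y, leader payoff 12.
Maximizing over 1, 9, 9, 12, Firm A chooses Premium. Subgame-perfect outcome: (Premium, Y) with payoffs (12, 6).
For the simultaneous game, intersect best replies.
Firm A's best replies: W→Value; X→Premium; Y→Premium; Z→Budget.
Firm B's best replies: Budget→X; Value→Z; Plus→X; Premium→Y.
The unique mutual best reply is (Premium, Y), giving (12, 6).
Sequential outcome (Premium, Y) coincides with the Nash profile (Premium, Y).

yes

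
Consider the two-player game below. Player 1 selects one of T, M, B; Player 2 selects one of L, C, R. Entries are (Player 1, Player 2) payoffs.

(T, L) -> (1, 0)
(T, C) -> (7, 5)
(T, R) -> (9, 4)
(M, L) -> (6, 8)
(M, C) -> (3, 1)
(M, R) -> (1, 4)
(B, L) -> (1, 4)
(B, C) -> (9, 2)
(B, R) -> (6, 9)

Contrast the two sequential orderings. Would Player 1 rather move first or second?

If Player 1 leads: Player 2's best replies are T→C, M→L, B→R; Player 1's induced payoffs 7, 6, 6; outcome (T, C), payoffs (7, 5).
If Player 2 leads: Player 1's best replies are L→M, C→B, R→T; Player 2's induced payoffs 8, 2, 4; outcome (M, L), payoffs (6, 8).
Player 1 gets 7 moving first and 6 moving second, so Player 1 prefers to move first.

first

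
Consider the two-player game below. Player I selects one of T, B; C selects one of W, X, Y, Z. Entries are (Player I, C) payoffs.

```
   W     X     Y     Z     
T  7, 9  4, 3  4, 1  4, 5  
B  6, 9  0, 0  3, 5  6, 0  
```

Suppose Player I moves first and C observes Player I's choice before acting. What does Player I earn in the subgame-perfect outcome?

Solve by backward induction (Player I leads).
- T: C compares 9, 3, 1, 5 and picks W; Player I would get 7.
- B: C compares 9, 0, 5, 0 and picks W; Player I would get 6.
Player I's induced payoffs are 7, 6, so Player I commits to T. Subgame-perfect outcome: (T, W) with payoffs (7, 9).

7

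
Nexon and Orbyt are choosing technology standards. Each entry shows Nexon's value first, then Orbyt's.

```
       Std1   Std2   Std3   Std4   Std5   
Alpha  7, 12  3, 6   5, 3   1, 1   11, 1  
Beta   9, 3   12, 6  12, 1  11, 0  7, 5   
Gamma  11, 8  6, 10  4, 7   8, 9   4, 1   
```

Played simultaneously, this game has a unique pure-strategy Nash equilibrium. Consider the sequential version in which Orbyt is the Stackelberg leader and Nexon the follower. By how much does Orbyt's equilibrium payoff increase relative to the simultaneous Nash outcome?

Backward induction with Orbyt moving first.
- Std1 → Nexon plays Gamma (best of 7, 9, 11); Orbyt gets 8.
- Std2 → Nexon plays Beta (best of 3, 12, 6); Orbyt gets 6.
- Std3 → Nexon plays Beta (best of 5, 12, 4); Orbyt gets 1.
- Std4 → Nexon plays Beta (best of 1, 11, 8); Orbyt gets 0.
- Std5 → Nexon plays Alpha (best of 11, 7, 4); Orbyt gets 1.
Among 8, 6, 1, 0, 1, the best is 8 at Std1. Subgame-perfect outcome: (Gamma, Std1) with payoffs (11, 8).
For the simultaneous game, intersect best replies.
Nexon's best replies: Std1→Gamma; Std2→Beta; Std3→Beta; Std4→Beta; Std5→Alpha.
Orbyt's best replies: Alpha→Std1; Beta→Std2; Gamma→Std2.
Only (Beta, Std2) has each player best-responding; Nash payoffs (12, 6).
Orbyt's commitment gain: 8 − 6 = 2.

2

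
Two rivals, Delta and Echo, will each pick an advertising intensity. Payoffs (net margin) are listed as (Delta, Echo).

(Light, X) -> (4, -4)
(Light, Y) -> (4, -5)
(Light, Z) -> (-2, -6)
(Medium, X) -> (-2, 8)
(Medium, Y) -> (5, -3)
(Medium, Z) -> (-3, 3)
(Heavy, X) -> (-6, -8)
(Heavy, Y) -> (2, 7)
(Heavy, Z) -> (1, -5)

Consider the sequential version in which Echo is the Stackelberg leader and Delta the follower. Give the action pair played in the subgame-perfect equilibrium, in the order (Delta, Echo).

(Medium, Y)

Delta best-responds to each possible Echo move:
- X: Delta compares 4, -2, -6 and picks Light; Echo would get -4.
- Y: Delta compares 4, 5, 2 and picks Medium; Echo would get -3.
- Z: Delta compares -2, -3, 1 and picks Heavy; Echo would get -5.
Maximizing over -4, -3, -5, Echo chooses Y. Subgame-perfect outcome: (Medium, Y) with payoffs (5, -3).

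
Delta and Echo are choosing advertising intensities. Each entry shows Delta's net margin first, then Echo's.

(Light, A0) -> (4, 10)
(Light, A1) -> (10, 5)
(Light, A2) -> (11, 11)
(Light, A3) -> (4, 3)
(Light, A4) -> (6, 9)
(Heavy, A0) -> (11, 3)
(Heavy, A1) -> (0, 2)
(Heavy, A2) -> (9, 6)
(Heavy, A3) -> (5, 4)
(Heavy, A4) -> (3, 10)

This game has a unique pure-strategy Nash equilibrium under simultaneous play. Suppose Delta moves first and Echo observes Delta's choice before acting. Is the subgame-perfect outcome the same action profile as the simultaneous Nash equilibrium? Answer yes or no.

yes

Solve by backward induction (Delta leads).
- Light → Echo plays A2 (best of 10, 5, 11, 3, 9); Delta gets 11.
- Heavy → Echo plays A4 (best of 3, 2, 6, 4, 10); Delta gets 3.
Among 11, 3, the best is 11 at Light. Subgame-perfect outcome: (Light, A2) with payoffs (11, 11).
Under simultaneous play:
Delta's best replies: A0→Heavy; A1→Light; A2→Light; A3→Heavy; A4→Light.
Echo's best replies: Light→A2; Heavy→A4.
The unique mutual best reply is (Light, A2), giving (11, 11).
Sequential outcome (Light, A2) coincides with the Nash profile (Light, A2).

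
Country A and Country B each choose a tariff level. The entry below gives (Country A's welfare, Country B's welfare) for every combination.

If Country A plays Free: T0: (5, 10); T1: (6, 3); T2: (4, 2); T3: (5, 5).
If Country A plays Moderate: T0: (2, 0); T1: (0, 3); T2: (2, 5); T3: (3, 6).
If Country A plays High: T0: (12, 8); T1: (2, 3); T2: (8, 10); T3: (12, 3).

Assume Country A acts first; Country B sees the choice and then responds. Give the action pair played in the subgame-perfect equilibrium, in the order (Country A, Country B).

Backward induction with Country A moving first.
- Free: Country B compares 10, 3, 2, 5 and picks T0; Country A would get 5.
- Moderate: Country B compares 0, 3, 5, 6 and picks T3; Country A would get 3.
- High: Country B compares 8, 3, 10, 3 and picks T2; Country A would get 8.
Among 5, 3, 8, the best is 8 at High. Subgame-perfect outcome: (High, T2) with payoffs (8, 10).

(High, T2)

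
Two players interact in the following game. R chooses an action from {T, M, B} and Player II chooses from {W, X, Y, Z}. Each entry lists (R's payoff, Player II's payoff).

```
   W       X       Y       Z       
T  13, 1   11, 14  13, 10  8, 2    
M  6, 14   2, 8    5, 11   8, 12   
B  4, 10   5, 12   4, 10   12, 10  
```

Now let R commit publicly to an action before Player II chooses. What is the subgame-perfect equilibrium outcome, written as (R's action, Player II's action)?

Backward induction with R moving first.
- T: BR = X, leader payoff 11.
- M: BR = W, leader payoff 6.
- B: BR = X, leader payoff 5.
Maximizing over 11, 6, 5, R chooses T. Subgame-perfect outcome: (T, X) with payoffs (11, 14).

(T, X)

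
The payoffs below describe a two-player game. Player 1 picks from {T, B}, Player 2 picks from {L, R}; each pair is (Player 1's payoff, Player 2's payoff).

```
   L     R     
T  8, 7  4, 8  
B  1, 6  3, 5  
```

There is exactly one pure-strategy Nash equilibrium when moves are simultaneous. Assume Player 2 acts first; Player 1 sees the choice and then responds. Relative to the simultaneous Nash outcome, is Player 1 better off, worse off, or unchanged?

Work backward from Player 1's decision.
- L: Player 1 compares 8, 1 and picks T; Player 2 would get 7.
- R: Player 1 compares 4, 3 and picks T; Player 2 would get 8.
Among 7, 8, the best is 8 at R. Subgame-perfect outcome: (T, R) with payoffs (4, 8).
Now find the simultaneous Nash equilibrium.
Player 1's best replies: L→T; R→T.
Player 2's best replies: T→R; B→L.
The unique mutual best reply is (T, R), giving (4, 8).
Player 1 earns 4 sequentially versus 4 at the Nash outcome: unchanged.

unchanged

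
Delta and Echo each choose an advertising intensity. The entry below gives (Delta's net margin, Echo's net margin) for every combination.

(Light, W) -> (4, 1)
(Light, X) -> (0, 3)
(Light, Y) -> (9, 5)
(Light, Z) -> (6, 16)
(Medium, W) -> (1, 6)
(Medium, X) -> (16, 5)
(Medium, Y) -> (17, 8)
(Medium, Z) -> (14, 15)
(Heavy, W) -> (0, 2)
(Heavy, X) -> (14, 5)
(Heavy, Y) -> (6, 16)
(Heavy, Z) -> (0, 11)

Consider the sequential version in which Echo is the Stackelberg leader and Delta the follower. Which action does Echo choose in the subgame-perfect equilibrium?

Z

Solve by backward induction (Echo leads).
- W: Delta compares 4, 1, 0 and picks Light; Echo would get 1.
- X: Delta compares 0, 16, 14 and picks Medium; Echo would get 5.
- Y: Delta compares 9, 17, 6 and picks Medium; Echo would get 8.
- Z: Delta compares 6, 14, 0 and picks Medium; Echo would get 15.
Echo's induced payoffs are 1, 5, 8, 15, so Echo commits to Z. Subgame-perfect outcome: (Medium, Z) with payoffs (14, 15).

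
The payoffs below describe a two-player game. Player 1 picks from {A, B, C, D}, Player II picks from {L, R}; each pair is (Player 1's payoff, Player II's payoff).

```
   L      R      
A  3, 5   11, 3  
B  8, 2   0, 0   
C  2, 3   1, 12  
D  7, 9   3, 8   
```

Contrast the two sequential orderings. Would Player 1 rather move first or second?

second

If Player 1 leads: Player II's best replies are A→L, B→L, C→R, D→L; Player 1's induced payoffs 3, 8, 1, 7; outcome (B, L), payoffs (8, 2).
If Player II leads: Player 1's best replies are L→B, R→A; Player II's induced payoffs 2, 3; outcome (A, R), payoffs (11, 3).
Player 1 gets 8 moving first and 11 moving second, so Player 1 prefers to move second.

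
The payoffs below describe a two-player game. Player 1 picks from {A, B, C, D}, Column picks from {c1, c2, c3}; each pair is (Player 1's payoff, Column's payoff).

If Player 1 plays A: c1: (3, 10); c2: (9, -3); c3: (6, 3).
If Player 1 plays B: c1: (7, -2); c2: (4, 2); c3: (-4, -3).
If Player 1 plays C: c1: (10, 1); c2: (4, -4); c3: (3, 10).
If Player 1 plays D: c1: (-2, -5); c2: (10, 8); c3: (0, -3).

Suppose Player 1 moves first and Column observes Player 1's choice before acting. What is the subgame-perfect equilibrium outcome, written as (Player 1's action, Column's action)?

Work backward from Column's decision.
- A → Column plays c1 (best of 10, -3, 3); Player 1 gets 3.
- B → Column plays c2 (best of -2, 2, -3); Player 1 gets 4.
- C → Column plays c3 (best of 1, -4, 10); Player 1 gets 3.
- D → Column plays c2 (best of -5, 8, -3); Player 1 gets 10.
Among 3, 4, 3, 10, the best is 10 at D. Subgame-perfect outcome: (D, c2) with payoffs (10, 8).

(D, c2)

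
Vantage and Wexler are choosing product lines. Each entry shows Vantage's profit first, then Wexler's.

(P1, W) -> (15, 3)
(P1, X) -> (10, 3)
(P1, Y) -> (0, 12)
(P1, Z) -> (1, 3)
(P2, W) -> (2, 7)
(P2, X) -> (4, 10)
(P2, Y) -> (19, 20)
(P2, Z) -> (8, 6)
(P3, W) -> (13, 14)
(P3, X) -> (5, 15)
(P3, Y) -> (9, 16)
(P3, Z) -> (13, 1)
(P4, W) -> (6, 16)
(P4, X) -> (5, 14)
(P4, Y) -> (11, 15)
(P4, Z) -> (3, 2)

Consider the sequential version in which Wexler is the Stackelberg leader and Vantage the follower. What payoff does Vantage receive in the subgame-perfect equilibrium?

Vantage best-responds to each possible Wexler move:
- W: BR = P1, leader payoff 3.
- X: BR = P1, leader payoff 3.
- Y: BR = P2, leader payoff 20.
- Z: BR = P3, leader payoff 1.
Among 3, 3, 20, 1, the best is 20 at Y. Subgame-perfect outcome: (P2, Y) with payoffs (19, 20).

19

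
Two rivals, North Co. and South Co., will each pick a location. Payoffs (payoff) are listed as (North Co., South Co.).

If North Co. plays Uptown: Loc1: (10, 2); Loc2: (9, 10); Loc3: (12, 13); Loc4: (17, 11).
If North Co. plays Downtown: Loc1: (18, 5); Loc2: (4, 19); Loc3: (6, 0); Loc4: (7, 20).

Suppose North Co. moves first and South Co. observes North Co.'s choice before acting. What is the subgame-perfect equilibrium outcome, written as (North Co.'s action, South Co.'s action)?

(Uptown, Loc3)

South Co. best-responds to each possible North Co. move:
- Uptown: BR = Loc3, leader payoff 12.
- Downtown: BR = Loc4, leader payoff 7.
Maximizing over 12, 7, North Co. chooses Uptown. Subgame-perfect outcome: (Uptown, Loc3) with payoffs (12, 13).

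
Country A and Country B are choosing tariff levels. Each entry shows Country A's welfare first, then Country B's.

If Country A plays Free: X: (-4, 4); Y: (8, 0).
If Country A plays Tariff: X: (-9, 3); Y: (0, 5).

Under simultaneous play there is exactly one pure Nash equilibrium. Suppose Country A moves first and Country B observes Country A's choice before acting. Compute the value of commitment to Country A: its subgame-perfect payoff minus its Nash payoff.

4

Country B best-responds to each possible Country A move:
- Free → Country B plays X (best of 4, 0); Country A gets -4.
- Tariff → Country B plays Y (best of 3, 5); Country A gets 0.
Among -4, 0, the best is 0 at Tariff. Subgame-perfect outcome: (Tariff, Y) with payoffs (0, 5).
Under simultaneous play:
Country A's best replies: X→Free; Y→Free.
Country B's best replies: Free→X; Tariff→Y.
Only (Free, X) has each player best-responding; Nash payoffs (-4, 4).
Country A's commitment gain: 0 − -4 = 4.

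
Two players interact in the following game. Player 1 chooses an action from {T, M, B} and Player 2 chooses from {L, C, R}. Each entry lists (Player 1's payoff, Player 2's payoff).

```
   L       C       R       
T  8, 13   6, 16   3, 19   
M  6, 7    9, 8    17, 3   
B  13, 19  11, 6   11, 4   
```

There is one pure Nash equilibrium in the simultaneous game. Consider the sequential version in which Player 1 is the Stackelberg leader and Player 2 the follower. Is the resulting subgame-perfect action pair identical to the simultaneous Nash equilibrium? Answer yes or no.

yes

Work backward from Player 2's decision.
- T: Player 2 compares 13, 16, 19 and picks R; Player 1 would get 3.
- M: Player 2 compares 7, 8, 3 and picks C; Player 1 would get 9.
- B: Player 2 compares 19, 6, 4 and picks L; Player 1 would get 13.
Player 1's induced payoffs are 3, 9, 13, so Player 1 commits to B. Subgame-perfect outcome: (B, L) with payoffs (13, 19).
Under simultaneous play:
Player 1's best replies: L→B; C→B; R→M.
Player 2's best replies: T→R; M→C; B→L.
Only (B, L) has each player best-responding; Nash payoffs (13, 19).
Sequential outcome (B, L) coincides with the Nash profile (B, L).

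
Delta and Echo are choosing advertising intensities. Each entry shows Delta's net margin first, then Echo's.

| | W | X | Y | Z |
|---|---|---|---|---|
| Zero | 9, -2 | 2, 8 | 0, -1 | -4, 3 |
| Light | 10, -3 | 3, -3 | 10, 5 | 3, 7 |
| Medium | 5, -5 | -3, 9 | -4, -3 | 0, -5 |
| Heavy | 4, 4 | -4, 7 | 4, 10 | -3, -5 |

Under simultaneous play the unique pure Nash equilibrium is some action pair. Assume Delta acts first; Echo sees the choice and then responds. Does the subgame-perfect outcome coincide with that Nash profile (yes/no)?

no

Echo best-responds to each possible Delta move:
- Zero → Echo plays X (best of -2, 8, -1, 3); Delta gets 2.
- Light → Echo plays Z (best of -3, -3, 5, 7); Delta gets 3.
- Medium → Echo plays X (best of -5, 9, -3, -5); Delta gets -3.
- Heavy → Echo plays Y (best of 4, 7, 10, -5); Delta gets 4.
Maximizing over 2, 3, -3, 4, Delta chooses Heavy. Subgame-perfect outcome: (Heavy, Y) with payoffs (4, 10).
For the simultaneous game, intersect best replies.
Delta's best replies: W→Light; X→Light; Y→Light; Z→Light.
Echo's best replies: Zero→X; Light→Z; Medium→X; Heavy→Y.
The unique mutual best reply is (Light, Z), giving (3, 7).
Sequential outcome (Heavy, Y) differs from the Nash profile (Light, Z).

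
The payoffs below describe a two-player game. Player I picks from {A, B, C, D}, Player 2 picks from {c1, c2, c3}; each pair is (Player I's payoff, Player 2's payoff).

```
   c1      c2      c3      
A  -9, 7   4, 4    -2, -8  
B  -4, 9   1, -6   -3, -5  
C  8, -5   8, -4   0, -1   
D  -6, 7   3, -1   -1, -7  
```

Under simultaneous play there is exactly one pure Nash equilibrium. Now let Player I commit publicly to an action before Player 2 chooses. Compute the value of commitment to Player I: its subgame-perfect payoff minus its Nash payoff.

0

Solve by backward induction (Player I leads).
- A: Player 2 compares 7, 4, -8 and picks c1; Player I would get -9.
- B: Player 2 compares 9, -6, -5 and picks c1; Player I would get -4.
- C: Player 2 compares -5, -4, -1 and picks c3; Player I would get 0.
- D: Player 2 compares 7, -1, -7 and picks c1; Player I would get -6.
Among -9, -4, 0, -6, the best is 0 at C. Subgame-perfect outcome: (C, c3) with payoffs (0, -1).
For the simultaneous game, intersect best replies.
Player I's best replies: c1→C; c2→C; c3→C.
Player 2's best replies: A→c1; B→c1; C→c3; D→c1.
The unique mutual best reply is (C, c3), giving (0, -1).
Player I's commitment gain: 0 − 0 = 0.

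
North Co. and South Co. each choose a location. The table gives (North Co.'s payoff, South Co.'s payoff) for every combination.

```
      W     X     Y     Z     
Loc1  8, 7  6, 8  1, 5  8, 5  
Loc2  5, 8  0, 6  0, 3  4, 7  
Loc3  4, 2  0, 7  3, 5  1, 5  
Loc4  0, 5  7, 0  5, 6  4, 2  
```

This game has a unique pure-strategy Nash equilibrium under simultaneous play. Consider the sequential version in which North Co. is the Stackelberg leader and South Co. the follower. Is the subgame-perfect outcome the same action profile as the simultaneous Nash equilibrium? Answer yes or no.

Work backward from South Co.'s decision.
- Loc1 → South Co. plays X (best of 7, 8, 5, 5); North Co. gets 6.
- Loc2 → South Co. plays W (best of 8, 6, 3, 7); North Co. gets 5.
- Loc3 → South Co. plays X (best of 2, 7, 5, 5); North Co. gets 0.
- Loc4 → South Co. plays Y (best of 5, 0, 6, 2); North Co. gets 5.
Among 6, 5, 0, 5, the best is 6 at Loc1. Subgame-perfect outcome: (Loc1, X) with payoffs (6, 8).
Under simultaneous play:
North Co.'s best replies: W→Loc1; X→Loc4; Y→Loc4; Z→Loc1.
South Co.'s best replies: Loc1→X; Loc2→W; Loc3→X; Loc4→Y.
Only (Loc4, Y) has each player best-responding; Nash payoffs (5, 6).
Sequential outcome (Loc1, X) differs from the Nash profile (Loc4, Y).

no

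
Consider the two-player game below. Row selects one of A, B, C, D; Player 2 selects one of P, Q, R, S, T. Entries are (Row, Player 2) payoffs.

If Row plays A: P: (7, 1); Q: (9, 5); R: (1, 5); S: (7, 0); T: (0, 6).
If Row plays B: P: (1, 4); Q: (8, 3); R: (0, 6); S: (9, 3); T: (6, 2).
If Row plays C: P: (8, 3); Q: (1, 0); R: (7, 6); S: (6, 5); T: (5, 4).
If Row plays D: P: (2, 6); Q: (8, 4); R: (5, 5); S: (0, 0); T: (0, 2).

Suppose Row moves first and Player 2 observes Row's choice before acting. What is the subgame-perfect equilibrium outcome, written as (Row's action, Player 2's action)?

(C, R)

Player 2 best-responds to each possible Row move:
- A → Player 2 plays T (best of 1, 5, 5, 0, 6); Row gets 0.
- B → Player 2 plays R (best of 4, 3, 6, 3, 2); Row gets 0.
- C → Player 2 plays R (best of 3, 0, 6, 5, 4); Row gets 7.
- D → Player 2 plays P (best of 6, 4, 5, 0, 2); Row gets 2.
Among 0, 0, 7, 2, the best is 7 at C. Subgame-perfect outcome: (C, R) with payoffs (7, 6).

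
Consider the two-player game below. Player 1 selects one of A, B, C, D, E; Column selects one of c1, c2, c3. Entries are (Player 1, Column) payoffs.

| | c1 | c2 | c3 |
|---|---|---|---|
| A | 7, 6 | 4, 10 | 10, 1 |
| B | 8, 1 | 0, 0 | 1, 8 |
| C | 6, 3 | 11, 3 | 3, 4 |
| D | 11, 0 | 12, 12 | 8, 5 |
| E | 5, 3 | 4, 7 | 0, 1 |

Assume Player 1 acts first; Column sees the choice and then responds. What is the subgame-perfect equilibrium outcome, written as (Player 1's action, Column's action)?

Solve by backward induction (Player 1 leads).
- A: BR = c2, leader payoff 4.
- B: BR = c3, leader payoff 1.
- C: BR = c3, leader payoff 3.
- D: BR = c2, leader payoff 12.
- E: BR = c2, leader payoff 4.
Among 4, 1, 3, 12, 4, the best is 12 at D. Subgame-perfect outcome: (D, c2) with payoffs (12, 12).

(D, c2)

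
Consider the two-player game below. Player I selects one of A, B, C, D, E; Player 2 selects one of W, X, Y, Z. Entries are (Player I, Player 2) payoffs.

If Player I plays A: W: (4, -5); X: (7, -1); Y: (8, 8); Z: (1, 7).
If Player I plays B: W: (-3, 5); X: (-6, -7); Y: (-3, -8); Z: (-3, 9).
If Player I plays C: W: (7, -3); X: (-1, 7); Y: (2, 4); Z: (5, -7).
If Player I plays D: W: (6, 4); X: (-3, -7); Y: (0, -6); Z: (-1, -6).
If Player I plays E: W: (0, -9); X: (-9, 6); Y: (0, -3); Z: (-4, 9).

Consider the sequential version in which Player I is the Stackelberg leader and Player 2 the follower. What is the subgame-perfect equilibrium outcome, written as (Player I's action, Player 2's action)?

Work backward from Player 2's decision.
- A: BR = Y, leader payoff 8.
- B: BR = Z, leader payoff -3.
- C: BR = X, leader payoff -1.
- D: BR = W, leader payoff 6.
- E: BR = Z, leader payoff -4.
Player I's induced payoffs are 8, -3, -1, 6, -4, so Player I commits to A. Subgame-perfect outcome: (A, Y) with payoffs (8, 8).

(A, Y)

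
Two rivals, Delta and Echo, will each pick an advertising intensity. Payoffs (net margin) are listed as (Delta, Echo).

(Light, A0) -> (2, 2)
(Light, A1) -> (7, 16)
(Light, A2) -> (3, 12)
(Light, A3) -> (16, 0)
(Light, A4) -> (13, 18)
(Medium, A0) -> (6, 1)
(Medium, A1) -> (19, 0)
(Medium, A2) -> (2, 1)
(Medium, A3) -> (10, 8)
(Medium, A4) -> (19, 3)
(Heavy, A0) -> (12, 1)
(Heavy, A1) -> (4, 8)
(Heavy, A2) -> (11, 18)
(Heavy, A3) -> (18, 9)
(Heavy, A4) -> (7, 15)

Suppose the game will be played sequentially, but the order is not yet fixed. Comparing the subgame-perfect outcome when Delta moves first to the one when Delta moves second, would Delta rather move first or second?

If Delta leads: Echo's best replies are Light→A4, Medium→A3, Heavy→A2; Delta's induced payoffs 13, 10, 11; outcome (Light, A4), payoffs (13, 18).
If Echo leads: Delta's best replies are A0→Heavy, A1→Medium, A2→Heavy, A3→Heavy, A4→Medium; Echo's induced payoffs 1, 0, 18, 9, 3; outcome (Heavy, A2), payoffs (11, 18).
Delta gets 13 moving first and 11 moving second, so Delta prefers to move first.

first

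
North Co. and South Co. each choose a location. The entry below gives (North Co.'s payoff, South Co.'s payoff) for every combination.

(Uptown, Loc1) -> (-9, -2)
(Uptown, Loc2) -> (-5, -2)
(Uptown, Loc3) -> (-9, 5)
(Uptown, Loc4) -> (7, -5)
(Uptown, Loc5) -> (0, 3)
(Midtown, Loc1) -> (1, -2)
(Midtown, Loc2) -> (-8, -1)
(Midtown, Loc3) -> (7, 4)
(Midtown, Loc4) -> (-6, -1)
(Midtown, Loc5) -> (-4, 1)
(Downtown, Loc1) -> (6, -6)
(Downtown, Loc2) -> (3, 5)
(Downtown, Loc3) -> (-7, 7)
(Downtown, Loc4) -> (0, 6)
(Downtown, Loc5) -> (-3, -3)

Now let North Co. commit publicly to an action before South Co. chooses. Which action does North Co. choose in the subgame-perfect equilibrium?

Midtown

Work backward from South Co.'s decision.
- Uptown: South Co. compares -2, -2, 5, -5, 3 and picks Loc3; North Co. would get -9.
- Midtown: South Co. compares -2, -1, 4, -1, 1 and picks Loc3; North Co. would get 7.
- Downtown: South Co. compares -6, 5, 7, 6, -3 and picks Loc3; North Co. would get -7.
North Co.'s induced payoffs are -9, 7, -7, so North Co. commits to Midtown. Subgame-perfect outcome: (Midtown, Loc3) with payoffs (7, 4).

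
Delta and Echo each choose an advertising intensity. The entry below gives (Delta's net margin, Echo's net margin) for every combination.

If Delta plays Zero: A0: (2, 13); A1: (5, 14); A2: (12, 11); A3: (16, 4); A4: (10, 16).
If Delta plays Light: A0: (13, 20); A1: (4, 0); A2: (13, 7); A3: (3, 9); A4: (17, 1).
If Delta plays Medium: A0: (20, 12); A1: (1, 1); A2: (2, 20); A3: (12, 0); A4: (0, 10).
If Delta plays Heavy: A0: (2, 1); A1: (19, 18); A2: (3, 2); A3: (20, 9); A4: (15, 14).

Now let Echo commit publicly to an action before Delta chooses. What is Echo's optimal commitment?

Delta best-responds to each possible Echo move:
- A0: BR = Medium, leader payoff 12.
- A1: BR = Heavy, leader payoff 18.
- A2: BR = Light, leader payoff 7.
- A3: BR = Heavy, leader payoff 9.
- A4: BR = Light, leader payoff 1.
Among 12, 18, 7, 9, 1, the best is 18 at A1. Subgame-perfect outcome: (Heavy, A1) with payoffs (19, 18).

A1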